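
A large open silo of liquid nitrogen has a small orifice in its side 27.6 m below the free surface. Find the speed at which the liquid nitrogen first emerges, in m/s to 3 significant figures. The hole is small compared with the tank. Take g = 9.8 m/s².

With the surface at rest and both surface and jet at atmospheric pressure, Bernoulli gives ρg h = ½ρv², so v = √(2gh) = √(2·9.8·27.6) = 23.3 m/s.

v ≈ 23.3 m/s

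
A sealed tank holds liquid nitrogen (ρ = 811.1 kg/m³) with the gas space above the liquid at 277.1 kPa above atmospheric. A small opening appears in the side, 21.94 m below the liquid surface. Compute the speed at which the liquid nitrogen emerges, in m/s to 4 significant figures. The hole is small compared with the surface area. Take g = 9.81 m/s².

v ≈ 33.37 m/s

Take point 1 at the surface (v₁ ≈ 0) and point 2 at the hole (at atmospheric pressure). Bernoulli: P₁ + ρg h = P_atm + ½ρv₂².
With P₁ − P_atm = 277100 Pa, v₂ = √(2gh + 2ΔP/ρ) = √(2·9.81·21.94 + 2·277100/811.1) = 33.37 m/s.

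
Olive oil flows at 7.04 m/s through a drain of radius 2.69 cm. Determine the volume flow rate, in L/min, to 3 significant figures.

Q = A·v = 0.00227 m² × 7.04 m/s = 0.0160 m³/s.
Converting: 0.0160 m³/s × 60000 = 960 L/min.

Q ≈ 960 L/min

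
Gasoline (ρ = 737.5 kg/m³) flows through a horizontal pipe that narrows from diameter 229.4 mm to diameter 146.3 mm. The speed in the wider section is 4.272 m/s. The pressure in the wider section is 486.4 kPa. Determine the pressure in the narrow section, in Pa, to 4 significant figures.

The volume flow rate is constant, so v₂ = (A₁/A₂)v₁ = (413.3/168.1)·4.272 = 10.50 m/s.
With no height change, Bernoulli's equation is P₁ + ½ρv₁² = P₂ + ½ρv₂².
P₂ = P₁ − ½ρ(v₂² − v₁²) = 486400 − ½·737.5·(10.50² − 4.272²) = 486400 − 33950 = 452400 Pa.

P₂ = 452400 Pa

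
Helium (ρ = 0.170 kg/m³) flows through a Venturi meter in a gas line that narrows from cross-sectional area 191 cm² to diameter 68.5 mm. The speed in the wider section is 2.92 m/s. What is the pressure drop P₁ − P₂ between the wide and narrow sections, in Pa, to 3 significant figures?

Mass conservation (A₁v₁ = A₂v₂) gives v₂ = 2.92 × 191/36.9 = 15.1 m/s.
The pipe is horizontal, so Bernoulli reduces to P₁ + ½ρv₁² = P₂ + ½ρv₂².
P₁ − P₂ = ½·0.170·(15.1² − 2.92²) = ½·0.170·221 = 18.7 Pa.

ΔP = 18.7 Pa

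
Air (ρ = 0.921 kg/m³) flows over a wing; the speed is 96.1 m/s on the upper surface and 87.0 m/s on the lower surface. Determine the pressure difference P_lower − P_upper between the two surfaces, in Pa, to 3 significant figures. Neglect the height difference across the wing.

The pressure is lower where the speed is higher: ΔP = ½ρ(v_up² − v_low²).
ΔP = ½·0.921·(96.1² − 87.0²) = 767 Pa.

ΔP ≈ 767 Pa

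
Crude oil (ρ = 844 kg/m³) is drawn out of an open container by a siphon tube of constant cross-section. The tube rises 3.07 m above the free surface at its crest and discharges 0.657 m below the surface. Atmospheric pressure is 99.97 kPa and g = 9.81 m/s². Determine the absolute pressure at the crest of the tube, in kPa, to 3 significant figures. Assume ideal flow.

69.1 kPa

From the surface to the outlet (both open to atmosphere, surface at rest): v = √(2g·h_out) = √(2·9.81·0.657) = 3.59 m/s.
With constant cross-section the crest speed equals v; applying Bernoulli from the surface up to the crest, P_top = P_atm − ½ρv² − ρg·h_top.
P_top = 99970 − ½·844·3.59² − 844·9.81·3.07 = 69100 Pa.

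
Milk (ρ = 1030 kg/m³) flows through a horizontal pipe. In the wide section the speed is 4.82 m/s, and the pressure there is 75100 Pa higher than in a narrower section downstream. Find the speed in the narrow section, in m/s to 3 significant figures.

With h₁ = h₂, rearranging Bernoulli gives v₂ = √(v₁² + 2ΔP/ρ).
v₂ = √(4.82² + 2·75100/1030) = √(23.2 + 146) = 13.0 m/s.

v₂ ≈ 13.0 m/s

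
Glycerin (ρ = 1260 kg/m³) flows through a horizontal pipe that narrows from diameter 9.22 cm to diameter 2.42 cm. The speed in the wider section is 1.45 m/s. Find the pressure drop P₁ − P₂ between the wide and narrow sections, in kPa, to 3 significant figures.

Mass conservation (A₁v₁ = A₂v₂) gives v₂ = 1.45 × 66.8/4.60 = 21.0 m/s.
The pipe is horizontal, so Bernoulli reduces to P₁ + ½ρv₁² = P₂ + ½ρv₂².
P₁ − P₂ = ½·1260·(21.0² − 1.45²) = ½·1260·441 = 278000 Pa.

ΔP ≈ 278 kPa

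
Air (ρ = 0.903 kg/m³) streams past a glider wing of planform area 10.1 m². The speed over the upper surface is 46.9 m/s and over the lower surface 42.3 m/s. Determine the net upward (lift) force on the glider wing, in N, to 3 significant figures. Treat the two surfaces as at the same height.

From P + ½ρv² = const at equal height, P_low − P_up = ½ρ(v_up² − v_low²).
ΔP = ½·0.903·(46.9² − 42.3²) = 185 Pa.
Lift = ΔP · A = 185 × 10.1 = 1870 N.

1870 N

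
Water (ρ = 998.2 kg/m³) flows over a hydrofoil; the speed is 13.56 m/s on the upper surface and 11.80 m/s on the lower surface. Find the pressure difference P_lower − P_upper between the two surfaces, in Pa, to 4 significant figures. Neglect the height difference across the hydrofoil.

ΔP ≈ 22280 Pa

The pressure is lower where the speed is higher: ΔP = ½ρ(v_up² − v_low²).
ΔP = ½·998.2·(13.56² − 11.80²) = 22280 Pa.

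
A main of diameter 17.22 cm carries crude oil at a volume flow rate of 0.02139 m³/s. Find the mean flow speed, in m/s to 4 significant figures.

Q = 0.02139 m³/s = 0.02139 m³/s.
v = Q/A = 0.02139 / 0.02329 = 0.9184 m/s.

v ≈ 0.9184 m/s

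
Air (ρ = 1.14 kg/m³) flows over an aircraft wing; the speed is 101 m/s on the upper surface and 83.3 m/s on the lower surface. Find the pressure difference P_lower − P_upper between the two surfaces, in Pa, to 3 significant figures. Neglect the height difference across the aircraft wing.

The pressure is lower where the speed is higher: ΔP = ½ρ(v_up² − v_low²).
ΔP = ½·1.14·(101² − 83.3²) = 1860 Pa.

ΔP ≈ 1860 Pa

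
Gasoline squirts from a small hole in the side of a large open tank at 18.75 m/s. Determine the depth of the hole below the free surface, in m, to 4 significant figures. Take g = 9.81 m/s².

Inverting v = √(2gh) gives h = v² / 2g.
h = 18.75²/(2·9.81) = 351.6/19.62 = 17.92 m.

17.92 m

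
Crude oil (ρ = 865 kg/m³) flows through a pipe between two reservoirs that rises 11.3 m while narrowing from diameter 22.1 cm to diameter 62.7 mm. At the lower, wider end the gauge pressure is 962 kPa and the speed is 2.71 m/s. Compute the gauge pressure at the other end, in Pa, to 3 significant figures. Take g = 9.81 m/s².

P₂ ≈ 379000 Pa

Continuity gives A₁v₁ = A₂v₂, so v₂ = (384 cm²)/(30.9 cm²) × 2.71 m/s = 33.7 m/s.
Energy conservation along the streamline gives P₂ = P₁ − ½ρ(v₂² − v₁²) − ρg(h₂ − h₁).
P₂ = 962000 + ½·865·(2.71² − 33.7²) − 865·9.81·(+11.3) = 962000 + (-487000) − (95900) = 379000 Pa.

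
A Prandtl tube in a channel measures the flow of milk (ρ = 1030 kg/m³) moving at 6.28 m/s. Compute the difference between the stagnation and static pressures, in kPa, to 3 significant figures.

At the stagnation point the flow is brought to rest, so Bernoulli gives P_stag − P_static = ½ρv².
ΔP = ½·1030·6.28² = 20300 Pa.

ΔP = 20.3 kPa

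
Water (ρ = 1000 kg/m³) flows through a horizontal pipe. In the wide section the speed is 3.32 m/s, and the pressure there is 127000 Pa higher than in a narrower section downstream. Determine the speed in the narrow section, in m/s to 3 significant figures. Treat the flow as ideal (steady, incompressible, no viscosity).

v₂ ≈ 16.3 m/s

Horizontal Bernoulli: P₁ + ½ρv₁² = P₂ + ½ρv₂², so v₂² = v₁² + 2(P₁ − P₂)/ρ.
v₂ = √(3.32² + 2·127000/1000) = √(11.0 + 254) = 16.3 m/s.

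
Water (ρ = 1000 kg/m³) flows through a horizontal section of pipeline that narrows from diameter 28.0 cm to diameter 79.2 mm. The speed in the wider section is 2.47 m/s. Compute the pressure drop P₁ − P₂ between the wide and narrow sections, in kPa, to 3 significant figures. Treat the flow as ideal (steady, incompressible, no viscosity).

Continuity gives A₁v₁ = A₂v₂, so v₂ = (616 cm²)/(49.3 cm²) × 2.47 m/s = 30.9 m/s.
With no height change, Bernoulli's equation is P₁ + ½ρv₁² = P₂ + ½ρv₂².
P₁ − P₂ = ½·1000·(30.9² − 2.47²) = ½·1000·947 = 473000 Pa.

ΔP ≈ 473 kPa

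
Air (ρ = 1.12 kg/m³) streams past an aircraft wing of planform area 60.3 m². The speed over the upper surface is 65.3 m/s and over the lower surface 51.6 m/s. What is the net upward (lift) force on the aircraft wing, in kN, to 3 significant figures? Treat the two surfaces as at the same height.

F ≈ 54.1 kN

From P + ½ρv² = const at equal height, P_low − P_up = ½ρ(v_up² − v_low²).
ΔP = ½·1.12·(65.3² − 51.6²) = 897 Pa.
Lift = ΔP · A = 897 × 60.3 = 54100 N.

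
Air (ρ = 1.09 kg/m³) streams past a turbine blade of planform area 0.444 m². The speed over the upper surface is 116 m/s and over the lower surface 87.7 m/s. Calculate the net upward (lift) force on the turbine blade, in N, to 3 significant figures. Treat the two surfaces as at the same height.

F = 1390 N

From P + ½ρv² = const at equal height, P_low − P_up = ½ρ(v_up² − v_low²).
ΔP = ½·1.09·(116² − 87.7²) = 3140 Pa.
Lift = ΔP · A = 3140 × 0.444 = 1390 N.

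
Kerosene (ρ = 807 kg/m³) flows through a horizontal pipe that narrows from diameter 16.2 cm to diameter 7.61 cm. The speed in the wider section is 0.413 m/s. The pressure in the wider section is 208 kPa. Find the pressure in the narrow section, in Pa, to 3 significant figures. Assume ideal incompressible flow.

P₂ = 207000 Pa

Mass conservation (A₁v₁ = A₂v₂) gives v₂ = 0.413 × 206/45.5 = 1.87 m/s.
Along the horizontal streamline, P + ½ρv² is constant.
P₂ = P₁ − ½ρ(v₂² − v₁²) = 208000 − ½·807·(1.87² − 0.413²) = 208000 − 1340 = 207000 Pa.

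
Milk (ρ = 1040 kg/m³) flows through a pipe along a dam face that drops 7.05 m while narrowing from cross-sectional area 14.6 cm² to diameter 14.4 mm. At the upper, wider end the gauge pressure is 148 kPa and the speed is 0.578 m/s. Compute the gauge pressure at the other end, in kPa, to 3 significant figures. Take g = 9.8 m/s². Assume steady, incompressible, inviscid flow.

By continuity, v₂ = v₁·A₁/A₂ = 0.578·(14.6/1.63) = 5.18 m/s.
Energy conservation along the streamline gives P₂ = P₁ − ½ρ(v₂² − v₁²) − ρg(h₂ − h₁).
P₂ = 148000 + ½·1040·(0.578² − 5.18²) − 1040·9.8·(−7.05) = 148000 + (-13800) − (-71900) = 206000 Pa.

P₂ ≈ 206 kPa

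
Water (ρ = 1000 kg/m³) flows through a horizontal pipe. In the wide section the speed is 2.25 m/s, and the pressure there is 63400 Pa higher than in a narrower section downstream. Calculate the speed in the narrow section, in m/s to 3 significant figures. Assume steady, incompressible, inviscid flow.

Along the level pipe P + ½ρv² is conserved, hence v₂² = v₁² + 2(P₁ − P₂)/ρ.
v₂ = √(2.25² + 2·63400/1000) = √(5.06 + 127) = 11.5 m/s.

v₂ ≈ 11.5 m/s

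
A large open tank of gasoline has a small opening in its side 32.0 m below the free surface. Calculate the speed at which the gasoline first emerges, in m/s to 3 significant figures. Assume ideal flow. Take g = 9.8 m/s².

25.0 m/s

The surface is effectively still and both ends are open, so ½v² = gh and v = √(2·9.8·32.0) = 25.0 m/s.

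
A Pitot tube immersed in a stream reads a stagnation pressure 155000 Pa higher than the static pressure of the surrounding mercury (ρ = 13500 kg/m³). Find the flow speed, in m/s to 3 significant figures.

The dynamic pressure equals the rise in static pressure at the stagnation point: ΔP = ½ρv².
v = √(2ΔP/ρ) = √(2·155000/13500) = 4.79 m/s.

v ≈ 4.79 m/s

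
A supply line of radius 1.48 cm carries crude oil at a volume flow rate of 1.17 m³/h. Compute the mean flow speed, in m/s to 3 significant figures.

Q = 1.17 m³/h = 0.000325 m³/s.
v = Q/A = 0.000325 / 0.000688 = 0.472 m/s.

0.472 m/s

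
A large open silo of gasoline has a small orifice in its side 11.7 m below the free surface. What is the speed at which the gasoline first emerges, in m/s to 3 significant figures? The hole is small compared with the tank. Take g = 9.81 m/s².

v ≈ 15.2 m/s

The surface is effectively still and both ends are open, so ½v² = gh and v = √(2·9.81·11.7) = 15.2 m/s.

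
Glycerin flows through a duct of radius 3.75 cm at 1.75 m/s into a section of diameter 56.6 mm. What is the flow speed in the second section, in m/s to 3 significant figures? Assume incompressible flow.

v₂ ≈ 3.07 m/s

Mass conservation (A₁v₁ = A₂v₂) gives v₂ = 1.75 × 44.2/25.2 = 3.07 m/s.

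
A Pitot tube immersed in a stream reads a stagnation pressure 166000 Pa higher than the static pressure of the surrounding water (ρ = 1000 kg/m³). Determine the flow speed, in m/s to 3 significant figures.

18.2 m/s

At the stagnation point the flow is brought to rest, so Bernoulli gives P_stag − P_static = ½ρv².
v = √(2ΔP/ρ) = √(2·166000/1000) = 18.2 m/s.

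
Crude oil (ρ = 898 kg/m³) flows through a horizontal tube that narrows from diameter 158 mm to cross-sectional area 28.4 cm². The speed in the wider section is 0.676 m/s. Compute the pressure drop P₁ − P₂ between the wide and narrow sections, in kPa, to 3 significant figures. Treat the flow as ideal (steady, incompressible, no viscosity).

The volume flow rate is constant, so v₂ = (A₁/A₂)v₁ = (196/28.4)·0.676 = 4.67 m/s.
Along the horizontal streamline, P + ½ρv² is constant.
P₁ − P₂ = ½·898·(4.67² − 0.676²) = ½·898·21.3 = 9570 Pa.

ΔP ≈ 9.57 kPa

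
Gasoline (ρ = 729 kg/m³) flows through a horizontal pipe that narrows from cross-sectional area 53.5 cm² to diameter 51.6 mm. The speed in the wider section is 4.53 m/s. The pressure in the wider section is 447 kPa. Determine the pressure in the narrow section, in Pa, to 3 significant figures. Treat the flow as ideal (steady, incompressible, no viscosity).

P₂ ≈ 406000 Pa

The volume flow rate is constant, so v₂ = (A₁/A₂)v₁ = (53.5/20.9)·4.53 = 11.6 m/s.
Bernoulli (h₁ = h₂): P₁ − P₂ = ½ρ(v₂² − v₁²).
P₂ = P₁ − ½ρ(v₂² − v₁²) = 447000 − ½·729·(11.6² − 4.53²) = 447000 − 41500 = 406000 Pa.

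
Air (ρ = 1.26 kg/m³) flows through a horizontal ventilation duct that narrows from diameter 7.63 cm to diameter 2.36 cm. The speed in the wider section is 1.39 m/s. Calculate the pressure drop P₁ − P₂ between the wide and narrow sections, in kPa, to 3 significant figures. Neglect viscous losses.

ΔP = 0.132 kPa

The volume flow rate is constant, so v₂ = (A₁/A₂)v₁ = (45.7/4.37)·1.39 = 14.5 m/s.
Along the horizontal streamline, P + ½ρv² is constant.
P₁ − P₂ = ½·1.26·(14.5² − 1.39²) = ½·1.26·209 = 132 Pa.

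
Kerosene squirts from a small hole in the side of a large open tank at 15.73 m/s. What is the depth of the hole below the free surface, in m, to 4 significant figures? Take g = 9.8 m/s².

h ≈ 12.62 m

Torricelli: v = √(2gh), so h = v²/(2g).
h = 15.73²/(2·9.8) = 247.4/19.60 = 12.62 m.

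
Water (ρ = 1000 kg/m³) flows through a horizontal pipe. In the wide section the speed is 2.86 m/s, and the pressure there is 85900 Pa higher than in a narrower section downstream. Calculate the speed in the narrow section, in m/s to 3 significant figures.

13.4 m/s

Horizontal Bernoulli: P₁ + ½ρv₁² = P₂ + ½ρv₂², so v₂² = v₁² + 2(P₁ − P₂)/ρ.
v₂ = √(2.86² + 2·85900/1000) = √(8.18 + 172) = 13.4 m/s.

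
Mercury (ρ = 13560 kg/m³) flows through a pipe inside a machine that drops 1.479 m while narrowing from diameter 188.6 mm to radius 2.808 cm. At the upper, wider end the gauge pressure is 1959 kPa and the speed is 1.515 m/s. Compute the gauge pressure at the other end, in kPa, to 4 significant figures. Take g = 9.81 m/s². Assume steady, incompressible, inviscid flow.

Mass conservation (A₁v₁ = A₂v₂) gives v₂ = 1.515 × 279.4/24.77 = 17.09 m/s.
Applying Bernoulli between the two ends and solving for P₂: P₂ = P₁ + ½ρ(v₁² − v₂²) − ρgΔh.
P₂ = 1959000 + ½·13560·(1.515² − 17.09²) − 13560·9.81·(−1.479) = 1959000 + (-1964000) − (-196700) = 192000 Pa.

P₂ ≈ 192.0 kPa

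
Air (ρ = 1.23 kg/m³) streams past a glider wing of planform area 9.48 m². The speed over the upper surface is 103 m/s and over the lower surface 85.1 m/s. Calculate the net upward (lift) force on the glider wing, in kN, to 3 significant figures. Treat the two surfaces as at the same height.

F ≈ 19.6 kN

With equal heights on the two surfaces, Bernoulli gives P_lower − P_upper = ½ρ(v_upper² − v_lower²).
ΔP = ½·1.23·(103² − 85.1²) = 2070 Pa.
Lift = ΔP · A = 2070 × 9.48 = 19600 N.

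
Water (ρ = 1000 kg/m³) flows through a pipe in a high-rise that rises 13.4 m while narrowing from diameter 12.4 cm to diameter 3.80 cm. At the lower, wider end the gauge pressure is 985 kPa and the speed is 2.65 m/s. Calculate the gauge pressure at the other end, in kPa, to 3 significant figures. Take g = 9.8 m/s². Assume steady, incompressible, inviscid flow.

The volume flow rate is constant, so v₂ = (A₁/A₂)v₁ = (121/11.3)·2.65 = 28.2 m/s.
Energy conservation along the streamline gives P₂ = P₁ − ½ρ(v₂² − v₁²) − ρg(h₂ − h₁).
P₂ = 985000 + ½·1000·(2.65² − 28.2²) − 1000·9.8·(+13.4) = 985000 + (-395000) − (131000) = 459000 Pa.

P₂ ≈ 459 kPa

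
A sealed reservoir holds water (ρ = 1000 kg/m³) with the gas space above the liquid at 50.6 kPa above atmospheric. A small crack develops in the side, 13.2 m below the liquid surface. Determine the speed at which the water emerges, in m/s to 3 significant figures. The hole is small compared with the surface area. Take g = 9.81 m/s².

v ≈ 19.0 m/s

Take point 1 at the surface (v₁ ≈ 0) and point 2 at the hole (at atmospheric pressure). Bernoulli: P₁ + ρg h = P_atm + ½ρv₂².
With P₁ − P_atm = 50600 Pa, v₂ = √(2gh + 2ΔP/ρ) = √(2·9.81·13.2 + 2·50600/1000) = 19.0 m/s.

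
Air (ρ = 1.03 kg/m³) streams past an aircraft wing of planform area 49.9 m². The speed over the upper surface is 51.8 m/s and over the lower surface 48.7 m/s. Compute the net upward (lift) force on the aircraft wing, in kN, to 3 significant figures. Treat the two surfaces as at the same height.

8.01 kN

The faster flow above has the lower pressure; Bernoulli (same height) gives ΔP = ½ρ(v_up² − v_low²).
ΔP = ½·1.03·(51.8² − 48.7²) = 160 Pa.
Lift = ΔP · A = 160 × 49.9 = 8010 N.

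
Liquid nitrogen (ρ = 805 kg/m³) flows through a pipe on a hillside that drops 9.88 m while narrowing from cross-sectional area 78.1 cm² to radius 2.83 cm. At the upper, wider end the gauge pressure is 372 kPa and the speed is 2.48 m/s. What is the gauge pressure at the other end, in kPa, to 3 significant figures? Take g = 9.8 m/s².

Mass conservation (A₁v₁ = A₂v₂) gives v₂ = 2.48 × 78.1/25.2 = 7.70 m/s.
Applying Bernoulli between the two ends and solving for P₂: P₂ = P₁ + ½ρ(v₁² − v₂²) − ρgΔh.
P₂ = 372000 + ½·805·(2.48² − 7.70²) − 805·9.8·(−9.88) = 372000 + (-21400) − (-77900) = 429000 Pa.

429 kPa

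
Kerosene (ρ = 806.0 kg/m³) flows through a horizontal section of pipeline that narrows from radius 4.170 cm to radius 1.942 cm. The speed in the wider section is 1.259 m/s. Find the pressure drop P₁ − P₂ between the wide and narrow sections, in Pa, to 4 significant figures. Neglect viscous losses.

ΔP ≈ 12940 Pa

Continuity gives A₁v₁ = A₂v₂, so v₂ = (54.63 cm²)/(11.85 cm²) × 1.259 m/s = 5.805 m/s.
Bernoulli (h₁ = h₂): P₁ − P₂ = ½ρ(v₂² − v₁²).
P₁ − P₂ = ½·806.0·(5.805² − 1.259²) = ½·806.0·32.11 = 12940 Pa.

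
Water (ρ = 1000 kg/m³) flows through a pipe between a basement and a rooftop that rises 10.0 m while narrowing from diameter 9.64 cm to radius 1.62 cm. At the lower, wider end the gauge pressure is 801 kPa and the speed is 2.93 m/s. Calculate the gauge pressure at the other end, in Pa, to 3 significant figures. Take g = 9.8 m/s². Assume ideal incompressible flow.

371000 Pa

The volume flow rate is constant, so v₂ = (A₁/A₂)v₁ = (73.0/8.24)·2.93 = 25.9 m/s.
Bernoulli: P₁ + ½ρv₁² + ρg h₁ = P₂ + ½ρv₂² + ρg h₂, so P₂ = P₁ + ½ρ(v₁² − v₂²) − ρg(h₂ − h₁).
P₂ = 801000 + ½·1000·(2.93² − 25.9²) − 1000·9.8·(+10.0) = 801000 + (-332000) − (98000) = 371000 Pa.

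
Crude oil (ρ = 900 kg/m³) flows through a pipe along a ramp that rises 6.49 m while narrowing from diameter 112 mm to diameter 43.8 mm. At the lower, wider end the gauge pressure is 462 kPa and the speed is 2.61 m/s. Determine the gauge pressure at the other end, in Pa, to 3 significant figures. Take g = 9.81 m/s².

By continuity, v₂ = v₁·A₁/A₂ = 2.61·(98.5/15.1) = 17.1 m/s.
Applying Bernoulli between the two ends and solving for P₂: P₂ = P₁ + ½ρ(v₁² − v₂²) − ρgΔh.
P₂ = 462000 + ½·900·(2.61² − 17.1²) − 900·9.81·(+6.49) = 462000 + (-128000) − (57300) = 277000 Pa.

277000 Pa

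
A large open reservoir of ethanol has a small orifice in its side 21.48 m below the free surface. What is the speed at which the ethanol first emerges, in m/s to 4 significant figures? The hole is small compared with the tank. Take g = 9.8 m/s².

The surface is effectively still and both ends are open, so ½v² = gh and v = √(2·9.8·21.48) = 20.52 m/s.

20.52 m/s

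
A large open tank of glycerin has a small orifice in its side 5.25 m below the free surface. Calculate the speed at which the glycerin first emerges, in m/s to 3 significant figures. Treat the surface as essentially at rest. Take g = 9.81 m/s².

The surface is effectively still and both ends are open, so ½v² = gh and v = √(2·9.81·5.25) = 10.1 m/s.

v ≈ 10.1 m/s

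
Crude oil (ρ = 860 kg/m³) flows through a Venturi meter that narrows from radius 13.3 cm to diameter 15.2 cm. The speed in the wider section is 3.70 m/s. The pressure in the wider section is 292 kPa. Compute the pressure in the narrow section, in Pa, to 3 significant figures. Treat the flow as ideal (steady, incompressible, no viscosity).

P₂ = 243000 Pa

By continuity, v₂ = v₁·A₁/A₂ = 3.70·(556/181) = 11.3 m/s.
With no height change, Bernoulli's equation is P₁ + ½ρv₁² = P₂ + ½ρv₂².
P₂ = P₁ − ½ρ(v₂² − v₁²) = 292000 − ½·860·(11.3² − 3.70²) = 292000 − 49300 = 243000 Pa.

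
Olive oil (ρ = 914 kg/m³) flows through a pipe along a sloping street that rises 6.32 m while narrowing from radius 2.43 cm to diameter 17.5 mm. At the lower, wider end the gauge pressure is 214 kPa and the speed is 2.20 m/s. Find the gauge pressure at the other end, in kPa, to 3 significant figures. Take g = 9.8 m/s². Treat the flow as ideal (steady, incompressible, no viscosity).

28.0 kPa

Mass conservation (A₁v₁ = A₂v₂) gives v₂ = 2.20 × 18.6/2.41 = 17.0 m/s.
Bernoulli: P₁ + ½ρv₁² + ρg h₁ = P₂ + ½ρv₂² + ρg h₂, so P₂ = P₁ + ½ρ(v₁² − v₂²) − ρg(h₂ − h₁).
P₂ = 214000 + ½·914·(2.20² − 17.0²) − 914·9.8·(+6.32) = 214000 + (-129000) − (56600) = 28000 Pa.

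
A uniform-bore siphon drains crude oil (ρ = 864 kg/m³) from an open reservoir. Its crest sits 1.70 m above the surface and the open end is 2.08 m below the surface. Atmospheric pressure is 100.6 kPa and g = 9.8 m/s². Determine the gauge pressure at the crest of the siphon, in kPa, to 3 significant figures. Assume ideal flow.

The outlet speed comes from Torricelli: v = √(2g·2.08) = 6.38 m/s.
The bore is uniform, so the speed at the crest is the same v. Bernoulli surface→crest: P_atm = P_top + ½ρv² + ρg·h_top.
P_top = 100600 − ½·864·6.38² − 864·9.8·1.70 = 68600 Pa. So P_gauge = P_top − P_atm = -32000 Pa.

P_gauge = -32.0 kPa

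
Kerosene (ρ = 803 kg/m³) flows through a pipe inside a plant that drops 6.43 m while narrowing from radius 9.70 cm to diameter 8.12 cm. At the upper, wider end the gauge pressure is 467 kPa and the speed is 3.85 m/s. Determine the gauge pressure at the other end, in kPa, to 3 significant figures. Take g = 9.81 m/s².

P₂ ≈ 330 kPa

The volume flow rate is constant, so v₂ = (A₁/A₂)v₁ = (296/51.8)·3.85 = 22.0 m/s.
Bernoulli: P₁ + ½ρv₁² + ρg h₁ = P₂ + ½ρv₂² + ρg h₂, so P₂ = P₁ + ½ρ(v₁² − v₂²) − ρg(h₂ − h₁).
P₂ = 467000 + ½·803·(3.85² − 22.0²) − 803·9.81·(−6.43) = 467000 + (-188000) − (-50700) = 330000 Pa.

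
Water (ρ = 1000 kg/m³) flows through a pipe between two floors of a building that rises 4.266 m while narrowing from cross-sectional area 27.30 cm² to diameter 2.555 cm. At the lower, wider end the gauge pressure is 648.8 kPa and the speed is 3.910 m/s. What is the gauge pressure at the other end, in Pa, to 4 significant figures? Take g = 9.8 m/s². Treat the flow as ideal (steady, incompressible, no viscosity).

P₂ ≈ 397900 Pa

By continuity, v₂ = v₁·A₁/A₂ = 3.910·(27.30/5.127) = 20.82 m/s.
Bernoulli: P₁ + ½ρv₁² + ρg h₁ = P₂ + ½ρv₂² + ρg h₂, so P₂ = P₁ + ½ρ(v₁² − v₂²) − ρg(h₂ − h₁).
P₂ = 648800 + ½·1000·(3.910² − 20.82²) − 1000·9.8·(+4.266) = 648800 + (-209100) − (41810) = 397900 Pa.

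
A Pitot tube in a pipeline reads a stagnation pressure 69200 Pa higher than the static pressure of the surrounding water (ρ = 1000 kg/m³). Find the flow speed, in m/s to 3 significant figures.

11.8 m/s

The dynamic pressure equals the rise in static pressure at the stagnation point: ΔP = ½ρv².
v = √(2ΔP/ρ) = √(2·69200/1000) = 11.8 m/s.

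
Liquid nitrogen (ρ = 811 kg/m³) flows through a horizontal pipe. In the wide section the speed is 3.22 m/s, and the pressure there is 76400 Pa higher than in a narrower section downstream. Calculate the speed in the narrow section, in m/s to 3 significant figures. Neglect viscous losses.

Along the level pipe P + ½ρv² is conserved, hence v₂² = v₁² + 2(P₁ − P₂)/ρ.
v₂ = √(3.22² + 2·76400/811) = √(10.4 + 188) = 14.1 m/s.

14.1 m/s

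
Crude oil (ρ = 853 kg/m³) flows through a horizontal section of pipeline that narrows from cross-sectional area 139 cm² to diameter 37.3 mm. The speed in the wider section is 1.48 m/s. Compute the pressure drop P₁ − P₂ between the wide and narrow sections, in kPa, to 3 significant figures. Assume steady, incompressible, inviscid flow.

ΔP ≈ 150 kPa

Continuity gives A₁v₁ = A₂v₂, so v₂ = (139 cm²)/(10.9 cm²) × 1.48 m/s = 18.8 m/s.
Bernoulli (h₁ = h₂): P₁ − P₂ = ½ρ(v₂² − v₁²).
P₁ − P₂ = ½·853·(18.8² − 1.48²) = ½·853·352 = 150000 Pa.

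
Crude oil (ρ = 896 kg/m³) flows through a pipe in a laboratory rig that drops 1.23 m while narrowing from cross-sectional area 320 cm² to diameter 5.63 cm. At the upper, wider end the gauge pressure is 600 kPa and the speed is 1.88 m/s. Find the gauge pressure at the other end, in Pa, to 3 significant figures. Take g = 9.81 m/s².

351000 Pa

The volume flow rate is constant, so v₂ = (A₁/A₂)v₁ = (320/24.9)·1.88 = 24.2 m/s.
Energy conservation along the streamline gives P₂ = P₁ − ½ρ(v₂² − v₁²) − ρg(h₂ − h₁).
P₂ = 600000 + ½·896·(1.88² − 24.2²) − 896·9.81·(−1.23) = 600000 + (-260000) − (-10800) = 351000 Pa.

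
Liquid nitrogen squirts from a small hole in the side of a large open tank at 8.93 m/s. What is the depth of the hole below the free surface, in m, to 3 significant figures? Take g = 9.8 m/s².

Torricelli: v = √(2gh), so h = v²/(2g).
h = 8.93²/(2·9.8) = 79.7/19.60 = 4.07 m.

h = 4.07 m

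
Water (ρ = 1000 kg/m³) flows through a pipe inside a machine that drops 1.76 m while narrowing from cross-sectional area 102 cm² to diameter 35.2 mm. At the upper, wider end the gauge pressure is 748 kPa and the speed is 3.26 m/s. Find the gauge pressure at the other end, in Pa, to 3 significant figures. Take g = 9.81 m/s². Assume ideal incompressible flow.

Mass conservation (A₁v₁ = A₂v₂) gives v₂ = 3.26 × 102/9.73 = 34.2 m/s.
Applying Bernoulli between the two ends and solving for P₂: P₂ = P₁ + ½ρ(v₁² − v₂²) − ρgΔh.
P₂ = 748000 + ½·1000·(3.26² − 34.2²) − 1000·9.81·(−1.76) = 748000 + (-578000) − (-17300) = 187000 Pa.

187000 Pa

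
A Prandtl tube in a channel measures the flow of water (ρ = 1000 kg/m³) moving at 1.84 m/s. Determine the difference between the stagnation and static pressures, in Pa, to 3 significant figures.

Bernoulli between the free stream and the stagnation point: ½ρv² = P_stag − P_static.
ΔP = ½·1000·1.84² = 1690 Pa.

ΔP ≈ 1690 Pa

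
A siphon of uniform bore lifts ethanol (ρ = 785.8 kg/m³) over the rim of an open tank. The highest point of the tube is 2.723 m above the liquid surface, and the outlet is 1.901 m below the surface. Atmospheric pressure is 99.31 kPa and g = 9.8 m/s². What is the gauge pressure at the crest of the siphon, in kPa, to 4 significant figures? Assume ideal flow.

From the surface to the outlet (both open to atmosphere, surface at rest): v = √(2g·h_out) = √(2·9.8·1.901) = 6.104 m/s.
The bore is uniform, so the speed at the crest is the same v. Bernoulli surface→crest: P_atm = P_top + ½ρv² + ρg·h_top.
P_top = 99310 − ½·785.8·6.104² − 785.8·9.8·2.723 = 63700 Pa. So P_gauge = P_top − P_atm = -35610 Pa.

P_gauge ≈ -35.61 kPa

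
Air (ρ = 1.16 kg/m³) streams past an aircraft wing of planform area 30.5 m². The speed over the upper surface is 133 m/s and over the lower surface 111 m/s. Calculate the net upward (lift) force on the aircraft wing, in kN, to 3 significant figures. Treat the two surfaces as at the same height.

From P + ½ρv² = const at equal height, P_low − P_up = ½ρ(v_up² − v_low²).
ΔP = ½·1.16·(133² − 111²) = 3110 Pa.
Lift = ΔP · A = 3110 × 30.5 = 95000 N.

F = 95.0 kN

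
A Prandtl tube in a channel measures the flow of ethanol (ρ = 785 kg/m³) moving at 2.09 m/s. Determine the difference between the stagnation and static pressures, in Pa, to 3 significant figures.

ΔP ≈ 1710 Pa

The dynamic pressure equals the rise in static pressure at the stagnation point: ΔP = ½ρv².
ΔP = ½·785·2.09² = 1710 Pa.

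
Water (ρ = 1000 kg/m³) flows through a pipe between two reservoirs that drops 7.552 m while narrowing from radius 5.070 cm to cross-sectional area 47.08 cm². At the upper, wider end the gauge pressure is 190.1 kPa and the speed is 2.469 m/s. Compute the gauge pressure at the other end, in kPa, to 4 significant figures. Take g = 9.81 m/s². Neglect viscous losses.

Mass conservation (A₁v₁ = A₂v₂) gives v₂ = 2.469 × 80.75/47.08 = 4.235 m/s.
Applying Bernoulli between the two ends and solving for P₂: P₂ = P₁ + ½ρ(v₁² − v₂²) − ρgΔh.
P₂ = 190100 + ½·1000·(2.469² − 4.235²) − 1000·9.81·(−7.552) = 190100 + (-5920) − (-74090) = 258300 Pa.

P₂ ≈ 258.3 kPa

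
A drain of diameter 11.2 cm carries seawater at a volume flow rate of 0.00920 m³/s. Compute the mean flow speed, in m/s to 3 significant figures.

Q = 0.00920 m³/s = 0.00920 m³/s.
v = Q/A = 0.00920 / 0.00985 = 0.934 m/s.

v ≈ 0.934 m/s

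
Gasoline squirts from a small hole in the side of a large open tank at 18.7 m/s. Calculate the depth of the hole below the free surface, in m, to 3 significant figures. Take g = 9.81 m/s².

For a small hole in a large open tank, ½v² = gh, giving h = v²/(2g).
h = 18.7²/(2·9.81) = 350/19.62 = 17.8 m.

h ≈ 17.8 m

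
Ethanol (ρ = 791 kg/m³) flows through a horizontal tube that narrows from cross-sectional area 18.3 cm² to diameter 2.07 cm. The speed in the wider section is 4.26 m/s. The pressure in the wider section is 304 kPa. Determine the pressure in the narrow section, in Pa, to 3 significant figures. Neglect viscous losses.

Continuity gives A₁v₁ = A₂v₂, so v₂ = (18.3 cm²)/(3.37 cm²) × 4.26 m/s = 23.2 m/s.
Along the horizontal streamline, P + ½ρv² is constant.
P₂ = P₁ − ½ρ(v₂² − v₁²) = 304000 − ½·791·(23.2² − 4.26²) = 304000 − 205000 = 98900 Pa.

P₂ = 98900 Pa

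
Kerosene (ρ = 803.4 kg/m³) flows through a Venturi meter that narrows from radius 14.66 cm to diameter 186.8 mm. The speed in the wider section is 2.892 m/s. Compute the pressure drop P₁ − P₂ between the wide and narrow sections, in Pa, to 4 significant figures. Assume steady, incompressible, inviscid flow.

By continuity, v₂ = v₁·A₁/A₂ = 2.892·(675.2/274.1) = 7.125 m/s.
The pipe is horizontal, so Bernoulli reduces to P₁ + ½ρv₁² = P₂ + ½ρv₂².
P₁ − P₂ = ½·803.4·(7.125² − 2.892²) = ½·803.4·42.40 = 17030 Pa.

ΔP ≈ 17030 Pa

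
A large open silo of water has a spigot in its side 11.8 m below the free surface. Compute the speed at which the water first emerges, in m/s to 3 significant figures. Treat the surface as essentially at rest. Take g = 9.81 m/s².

Torricelli's result v = √(2gh) gives v = √(2·9.81·11.8) = 15.2 m/s.

v = 15.2 m/s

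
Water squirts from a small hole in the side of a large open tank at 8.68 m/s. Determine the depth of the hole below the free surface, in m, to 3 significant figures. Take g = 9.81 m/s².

h ≈ 3.84 m

Inverting v = √(2gh) gives h = v² / 2g.
h = 8.68²/(2·9.81) = 75.3/19.62 = 3.84 m.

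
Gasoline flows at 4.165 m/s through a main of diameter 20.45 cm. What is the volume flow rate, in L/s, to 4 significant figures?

Q = A·v = 0.03285 m² × 4.165 m/s = 0.1368 m³/s.
Converting: 0.1368 m³/s × 1000 = 136.8 L/s.

Q ≈ 136.8 L/s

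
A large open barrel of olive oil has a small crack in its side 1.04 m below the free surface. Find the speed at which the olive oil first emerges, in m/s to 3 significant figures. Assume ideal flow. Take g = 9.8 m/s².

Bernoulli from surface to hole (P equal, v_surface ≈ 0): v = √(2gh) = √(2×9.8×1.04) = 4.51 m/s.

4.51 m/s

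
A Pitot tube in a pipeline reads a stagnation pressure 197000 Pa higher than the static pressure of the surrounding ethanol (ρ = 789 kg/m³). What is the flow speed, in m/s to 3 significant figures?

Bernoulli between the free stream and the stagnation point: ½ρv² = P_stag − P_static.
v = √(2ΔP/ρ) = √(2·197000/789) = 22.3 m/s.

v ≈ 22.3 m/s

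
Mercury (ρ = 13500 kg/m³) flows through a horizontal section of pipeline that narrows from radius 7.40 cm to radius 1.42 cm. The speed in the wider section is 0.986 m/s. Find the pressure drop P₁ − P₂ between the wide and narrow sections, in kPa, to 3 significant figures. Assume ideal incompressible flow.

By continuity, v₂ = v₁·A₁/A₂ = 0.986·(172/6.33) = 26.8 m/s.
With no height change, Bernoulli's equation is P₁ + ½ρv₁² = P₂ + ½ρv₂².
P₁ − P₂ = ½·13500·(26.8² − 0.986²) = ½·13500·716 = 4830000 Pa.

ΔP ≈ 4830 kPa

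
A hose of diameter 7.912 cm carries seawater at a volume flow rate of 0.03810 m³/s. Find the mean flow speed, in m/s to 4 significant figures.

Q = 0.03810 m³/s = 0.03810 m³/s.
v = Q/A = 0.03810 / 0.004917 = 7.749 m/s.

7.749 m/s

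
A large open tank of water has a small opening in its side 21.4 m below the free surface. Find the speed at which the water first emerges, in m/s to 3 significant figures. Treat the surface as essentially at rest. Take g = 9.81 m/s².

v ≈ 20.5 m/s

With the surface at rest and both surface and jet at atmospheric pressure, Bernoulli gives ρg h = ½ρv², so v = √(2gh) = √(2·9.81·21.4) = 20.5 m/s.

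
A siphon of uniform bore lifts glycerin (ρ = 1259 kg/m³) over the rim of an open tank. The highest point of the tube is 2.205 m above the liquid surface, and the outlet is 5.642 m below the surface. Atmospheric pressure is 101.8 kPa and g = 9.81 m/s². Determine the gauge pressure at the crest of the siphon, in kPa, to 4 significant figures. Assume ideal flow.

P_gauge ≈ -96.92 kPa

The outlet speed comes from Torricelli: v = √(2g·5.642) = 10.52 m/s.
Continuity keeps v the same throughout the tube; from surface to crest, P_atm + 0 = P_top + ½ρv² + ρg·h_top.
P_top = 101800 − ½·1259·10.52² − 1259·9.81·2.205 = 4883 Pa. So P_gauge = P_top − P_atm = -96920 Pa.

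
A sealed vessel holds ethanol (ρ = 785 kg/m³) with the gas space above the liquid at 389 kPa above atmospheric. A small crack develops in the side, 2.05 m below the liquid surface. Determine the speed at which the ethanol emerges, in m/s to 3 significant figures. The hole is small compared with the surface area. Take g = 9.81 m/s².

v ≈ 32.1 m/s

Take point 1 at the surface (v₁ ≈ 0) and point 2 at the hole (at atmospheric pressure). Bernoulli: P₁ + ρg h = P_atm + ½ρv₂².
With P₁ − P_atm = 389000 Pa, v₂ = √(2gh + 2ΔP/ρ) = √(2·9.81·2.05 + 2·389000/785) = 32.1 m/s.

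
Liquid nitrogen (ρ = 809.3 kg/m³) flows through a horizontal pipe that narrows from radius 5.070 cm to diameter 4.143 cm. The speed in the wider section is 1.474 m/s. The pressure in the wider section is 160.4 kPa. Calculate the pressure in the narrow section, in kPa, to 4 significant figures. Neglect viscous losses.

P₂ = 129.7 kPa

By continuity, v₂ = v₁·A₁/A₂ = 1.474·(80.75/13.48) = 8.830 m/s.
Bernoulli (h₁ = h₂): P₁ − P₂ = ½ρ(v₂² − v₁²).
P₂ = P₁ − ½ρ(v₂² − v₁²) = 160400 − ½·809.3·(8.830² − 1.474²) = 160400 − 30670 = 129700 Pa.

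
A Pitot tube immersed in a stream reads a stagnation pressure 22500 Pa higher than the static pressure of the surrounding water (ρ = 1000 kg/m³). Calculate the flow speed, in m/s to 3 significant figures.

v = 6.71 m/s

The dynamic pressure equals the rise in static pressure at the stagnation point: ΔP = ½ρv².
v = √(2ΔP/ρ) = √(2·22500/1000) = 6.71 m/s.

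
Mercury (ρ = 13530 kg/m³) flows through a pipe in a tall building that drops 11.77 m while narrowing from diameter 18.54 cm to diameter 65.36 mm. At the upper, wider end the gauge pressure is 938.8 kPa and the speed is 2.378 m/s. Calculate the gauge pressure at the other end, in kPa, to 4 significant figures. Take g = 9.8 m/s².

The volume flow rate is constant, so v₂ = (A₁/A₂)v₁ = (270.0/33.55)·2.378 = 19.13 m/s.
Applying Bernoulli between the two ends and solving for P₂: P₂ = P₁ + ½ρ(v₁² − v₂²) − ρgΔh.
P₂ = 938800 + ½·13530·(2.378² − 19.13²) − 13530·9.8·(−11.77) = 938800 + (-2438000) − (-1561000) = 60940 Pa.

P₂ = 60.94 kPa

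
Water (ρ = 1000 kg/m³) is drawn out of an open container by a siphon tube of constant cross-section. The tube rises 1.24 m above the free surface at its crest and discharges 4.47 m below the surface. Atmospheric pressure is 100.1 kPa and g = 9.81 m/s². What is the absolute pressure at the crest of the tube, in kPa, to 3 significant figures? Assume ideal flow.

44.1 kPa

From the surface to the outlet (both open to atmosphere, surface at rest): v = √(2g·h_out) = √(2·9.81·4.47) = 9.36 m/s.
Continuity keeps v the same throughout the tube; from surface to crest, P_atm + 0 = P_top + ½ρv² + ρg·h_top.
P_top = 100100 − ½·1000·9.36² − 1000·9.81·1.24 = 44100 Pa.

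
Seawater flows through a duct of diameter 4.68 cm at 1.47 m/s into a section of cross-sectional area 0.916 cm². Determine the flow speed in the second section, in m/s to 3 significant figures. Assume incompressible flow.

Continuity gives A₁v₁ = A₂v₂, so v₂ = (17.2 cm²)/(0.916 cm²) × 1.47 m/s = 27.6 m/s.

27.6 m/s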